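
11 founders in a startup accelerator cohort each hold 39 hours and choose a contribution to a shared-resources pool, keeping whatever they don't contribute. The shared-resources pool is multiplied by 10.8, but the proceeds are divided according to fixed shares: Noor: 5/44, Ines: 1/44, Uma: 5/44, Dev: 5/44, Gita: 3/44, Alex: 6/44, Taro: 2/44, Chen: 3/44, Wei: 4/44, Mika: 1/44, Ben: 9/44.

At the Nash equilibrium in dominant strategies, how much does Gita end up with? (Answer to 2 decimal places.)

182.59 hours

Player j's private return per contributed unit is 10.8 × (j's share). Contributing is weakly dominant for j when that share is at least 1/10.8 = 0.0926, and contributing 0 is dominant otherwise.
Noor, Uma, Dev, Alex and Ben clear that bar, contributing 39 each; the remaining 6 contribute 0. Total contributed: 195.
Gita keeps 39 and receives 10.8 × 195 × 3/44 = 143.59 from the shared-resources pool, for a payoff of 182.59.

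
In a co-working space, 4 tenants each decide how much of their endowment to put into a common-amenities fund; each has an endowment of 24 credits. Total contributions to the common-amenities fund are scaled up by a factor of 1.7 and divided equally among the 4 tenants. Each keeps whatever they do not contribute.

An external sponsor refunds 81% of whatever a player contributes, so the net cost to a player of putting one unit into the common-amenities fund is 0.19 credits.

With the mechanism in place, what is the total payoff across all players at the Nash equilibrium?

240.96 credits

With the mechanism, a contributed unit returns (1.7/4) / 0.19 = 2.2368 per unit of net cost to the contributor — now above 1 — so contributing fully is weakly dominant for every player.
So the Nash equilibrium is full contribution by all 4; the group earns 4 × (24 × 0.81 + 1.7 × 24) = 240.96.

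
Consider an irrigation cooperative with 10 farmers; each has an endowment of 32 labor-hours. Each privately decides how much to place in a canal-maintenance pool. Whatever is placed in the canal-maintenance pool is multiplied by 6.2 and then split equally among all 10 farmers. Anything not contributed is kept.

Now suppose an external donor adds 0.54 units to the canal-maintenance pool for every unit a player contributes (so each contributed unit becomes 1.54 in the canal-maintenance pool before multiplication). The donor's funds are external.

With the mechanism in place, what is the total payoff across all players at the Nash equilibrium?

The effective private return is 6.2 × 1.54 / 10 = 0.9548, which is still under 1, so the mechanism doesn't change anyone's dominant strategy: zero contribution.
At the Nash equilibrium no one contributes; group total payoff = 10 × 32 = 320.

320.00 labor-hours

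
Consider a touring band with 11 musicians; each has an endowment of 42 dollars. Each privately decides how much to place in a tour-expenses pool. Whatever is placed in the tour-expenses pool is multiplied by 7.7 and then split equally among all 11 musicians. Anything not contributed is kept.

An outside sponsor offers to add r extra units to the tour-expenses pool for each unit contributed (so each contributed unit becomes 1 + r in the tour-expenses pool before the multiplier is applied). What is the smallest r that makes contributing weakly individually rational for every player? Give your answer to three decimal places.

With matching at rate r, one contributed unit becomes (1 + r) in the tour-expenses pool and returns 7.7 × (1 + r) / 11 to the contributor.
Setting this equal to 1: 1 + r = 11/7.7 = 1.4286.
So the minimum matching rate is r = 1.4286 − 1 = 0.429.

0.429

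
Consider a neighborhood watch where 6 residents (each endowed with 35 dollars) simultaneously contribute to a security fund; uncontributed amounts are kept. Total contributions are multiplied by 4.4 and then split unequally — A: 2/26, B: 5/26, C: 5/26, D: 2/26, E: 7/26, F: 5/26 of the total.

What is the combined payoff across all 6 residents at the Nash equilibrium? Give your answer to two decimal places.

For player j, contributing a unit is worthwhile iff 4.4 × (j's share) ≥ 1, i.e. iff j's share is at least 0.2273.
The only share above 0.2273 is E's 7/26, contributing 35; the remaining 5 contribute 0. Total contributed: 35.
The security fund pays out 4.4 × 35 = 154.00 in total (split across the unequal shares, but the aggregate is all that matters for the group sum).
The 5 free-riders keep 35 each, adding 175. Group total = 175 + 154.00 = 329.00.

329.00 dollars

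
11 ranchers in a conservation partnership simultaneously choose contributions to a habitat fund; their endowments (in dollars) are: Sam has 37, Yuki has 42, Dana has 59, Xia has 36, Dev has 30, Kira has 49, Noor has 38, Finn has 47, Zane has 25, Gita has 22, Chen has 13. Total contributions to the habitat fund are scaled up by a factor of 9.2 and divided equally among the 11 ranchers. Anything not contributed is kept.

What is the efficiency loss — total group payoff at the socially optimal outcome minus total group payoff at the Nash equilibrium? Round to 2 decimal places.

The private return per contributed unit is 9.2/11 = 0.8364 < 1 for every player regardless of endowment, so the Nash equilibrium is zero contribution and the group total is Σ E_j = 37 + 42 + 59 + 36 + 30 + 49 + 38 + 47 + 25 + 22 + 13 = 398.
Each contributed unit returns 9.200 to the group, so the social optimum is full contribution by everyone: group total = 9.200 × 398 = 3661.60.
Efficiency loss = (9.200 − 1) × 398 = 3263.60.

3263.60 dollars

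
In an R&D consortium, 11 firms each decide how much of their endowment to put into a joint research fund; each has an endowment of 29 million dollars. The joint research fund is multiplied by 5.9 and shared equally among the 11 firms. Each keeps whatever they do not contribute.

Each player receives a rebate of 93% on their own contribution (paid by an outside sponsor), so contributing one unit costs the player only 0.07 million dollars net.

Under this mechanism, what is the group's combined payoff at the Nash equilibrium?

With the mechanism, a contributed unit returns (5.9/11) / 0.07 = 7.6623 per unit of net cost to the contributor — now above 1 — so contributing fully is weakly dominant for every player.
So the Nash equilibrium is full contribution by all 11; the group earns 11 × (29 × 0.93 + 5.9 × 29) = 2178.77.

2178.77 million dollars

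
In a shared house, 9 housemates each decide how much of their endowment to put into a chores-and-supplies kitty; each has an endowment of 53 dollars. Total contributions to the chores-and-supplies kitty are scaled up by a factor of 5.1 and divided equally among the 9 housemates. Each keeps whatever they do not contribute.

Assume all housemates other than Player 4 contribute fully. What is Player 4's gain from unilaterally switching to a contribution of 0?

22.97 dollars

Switching from a contribution of 53 to 0 lets Player 4 keep an extra 53 dollars, but lowers the chores-and-supplies kitty by 53, which costs Player 4 their own share of that drop: 5.1/9 × 53 = 30.03.
Net gain = 53 − 30.03 = 22.97. The private return per contributed unit (0.5667) is below 1, so free-riding is indeed the best response regardless of what the others do.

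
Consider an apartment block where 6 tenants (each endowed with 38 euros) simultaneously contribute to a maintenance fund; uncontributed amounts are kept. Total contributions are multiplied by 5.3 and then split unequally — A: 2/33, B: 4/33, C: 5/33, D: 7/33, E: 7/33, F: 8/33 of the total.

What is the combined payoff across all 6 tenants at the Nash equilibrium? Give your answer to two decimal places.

718.20 euros

For player j, contributing a unit is worthwhile iff 5.3 × (j's share) ≥ 1, i.e. iff j's share is at least 0.1887.
D, E and F are above the threshold, contributing 38 each; the remaining 3 contribute 0. Total contributed: 114.
The maintenance fund pays out 5.3 × 114 = 604.20 in total (split across the unequal shares, but the aggregate is all that matters for the group sum).
The 3 free-riders keep 38 each, adding 114. Group total = 114 + 604.20 = 718.20.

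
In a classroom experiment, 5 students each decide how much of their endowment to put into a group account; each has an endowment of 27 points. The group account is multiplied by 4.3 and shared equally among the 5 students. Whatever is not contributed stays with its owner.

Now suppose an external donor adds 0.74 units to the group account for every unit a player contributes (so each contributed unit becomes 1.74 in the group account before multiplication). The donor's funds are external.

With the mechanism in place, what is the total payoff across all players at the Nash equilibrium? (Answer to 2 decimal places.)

1010.07 points

With the mechanism, a contributed unit returns 4.3 × 1.74 / 5 = 1.4964 per unit of net cost to the contributor — now above 1 — so contributing fully is weakly dominant for every player.
At the Nash equilibrium everyone contributes 27. Group total payoff = 4.3 × 1.74 × 135 = 1010.07.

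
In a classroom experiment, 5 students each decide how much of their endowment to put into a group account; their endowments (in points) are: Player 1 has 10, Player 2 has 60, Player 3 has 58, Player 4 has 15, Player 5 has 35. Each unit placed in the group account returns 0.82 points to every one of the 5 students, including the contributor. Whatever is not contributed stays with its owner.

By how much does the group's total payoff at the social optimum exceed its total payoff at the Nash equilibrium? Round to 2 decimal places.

551.80 points

The private return per contributed unit is 0.82 < 1 for everyone, so the Nash equilibrium is zero contribution and the group total is Σ E_j = 10 + 60 + 58 + 15 + 35 = 178.
Each contributed unit returns 4.100 to the group, so the social optimum is full contribution by everyone: group total = 4.100 × 178 = 729.80.
Efficiency loss = (4.100 − 1) × 178 = 551.80.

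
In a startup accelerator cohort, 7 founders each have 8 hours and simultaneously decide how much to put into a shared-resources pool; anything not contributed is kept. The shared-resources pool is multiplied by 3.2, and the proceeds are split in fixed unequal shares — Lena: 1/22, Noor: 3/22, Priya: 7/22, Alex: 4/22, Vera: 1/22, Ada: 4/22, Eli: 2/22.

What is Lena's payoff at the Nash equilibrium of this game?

9.16 hours

A player with share s gets back 3.2·s per unit contributed, so full contribution is dominant for anyone with s > 1/3.2 = 0.3125 and zero contribution is dominant for anyone below.
The only share above 0.3125 is Priya's 7/22, contributing 8; the remaining 6 contribute 0. Total contributed: 8.
Lena keeps 8 and receives 3.2 × 8 × 1/22 = 1.16 from the shared-resources pool, for a payoff of 9.16.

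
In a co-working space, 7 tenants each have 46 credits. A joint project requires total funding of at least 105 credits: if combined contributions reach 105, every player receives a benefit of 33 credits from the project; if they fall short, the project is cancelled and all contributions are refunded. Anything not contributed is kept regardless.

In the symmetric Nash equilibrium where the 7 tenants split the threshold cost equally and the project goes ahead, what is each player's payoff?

Equal share of the threshold: 105/7 = 15.
At this profile no one gains by cutting their contribution: any cut drops the total below 105, the project is cancelled, contributions are refunded, and the deviator ends with 46, which is less than 46 − 15 + 33 = 64. Contributing more than 15 just wastes the excess. So contributing exactly 15 is a best response.
Each player's payoff: 46 − 15 + 33 = 64.

64 credits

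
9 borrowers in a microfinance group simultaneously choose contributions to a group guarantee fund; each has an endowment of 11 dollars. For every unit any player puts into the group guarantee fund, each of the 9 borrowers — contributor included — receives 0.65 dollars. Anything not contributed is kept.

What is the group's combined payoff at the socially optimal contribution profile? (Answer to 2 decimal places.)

579.15 dollars

Each contributed unit returns 5.850 to the group as a whole (0.65 to each of 9 players), which exceeds 1, so the social optimum is full contribution: group total = 5.850 × 99 = 579.15.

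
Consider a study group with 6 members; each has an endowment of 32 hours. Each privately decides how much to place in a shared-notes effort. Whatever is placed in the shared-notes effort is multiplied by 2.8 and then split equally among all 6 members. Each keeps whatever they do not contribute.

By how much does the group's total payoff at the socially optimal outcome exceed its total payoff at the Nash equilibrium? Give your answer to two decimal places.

Each contributed unit returns 2.8/6 = 0.4667 to its contributor — below 1 — so contributing 0 is dominant for every player. At the Nash equilibrium everyone keeps their 32, and the group total is 6 × 32 = 192.
Each contributed unit returns 2.800 to the group as a whole (0.4667 to each of 6 players), which exceeds 1, so the social optimum is full contribution: group total = 2.800 × 192 = 537.60.
Efficiency loss = 537.60 − 192 = 345.60.

345.60 hours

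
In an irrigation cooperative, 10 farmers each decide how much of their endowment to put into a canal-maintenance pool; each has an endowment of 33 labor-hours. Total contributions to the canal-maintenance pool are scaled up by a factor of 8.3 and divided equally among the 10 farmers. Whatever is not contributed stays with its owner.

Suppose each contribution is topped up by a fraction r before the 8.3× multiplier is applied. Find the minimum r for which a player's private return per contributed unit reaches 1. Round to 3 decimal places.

0.205

With matching at rate r, one contributed unit becomes (1 + r) in the canal-maintenance pool and returns 8.3 × (1 + r) / 10 to the contributor.
Setting this equal to 1: 1 + r = 10/8.3 = 1.2048.
So the minimum matching rate is r = 1.2048 − 1 = 0.205.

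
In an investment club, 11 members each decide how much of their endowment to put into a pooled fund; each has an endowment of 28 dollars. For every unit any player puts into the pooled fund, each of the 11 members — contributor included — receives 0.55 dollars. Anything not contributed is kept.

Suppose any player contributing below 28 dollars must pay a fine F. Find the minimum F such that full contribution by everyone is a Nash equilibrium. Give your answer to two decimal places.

12.60 dollars

Given the others contribute fully, the best deviation is to contribute 0 (any partial contribution still incurs the fine and gives up units whose private return 0.55 is below 1).
Deviating from 28 to 0 saves 28 dollars but forfeits the deviator's share of the drop in the pooled fund: 0.55 × 28 = 15.40.
So the deviation gain is 28 − 15.40 = 12.60, and the fine must be at least 12.60 dollars to wipe it out.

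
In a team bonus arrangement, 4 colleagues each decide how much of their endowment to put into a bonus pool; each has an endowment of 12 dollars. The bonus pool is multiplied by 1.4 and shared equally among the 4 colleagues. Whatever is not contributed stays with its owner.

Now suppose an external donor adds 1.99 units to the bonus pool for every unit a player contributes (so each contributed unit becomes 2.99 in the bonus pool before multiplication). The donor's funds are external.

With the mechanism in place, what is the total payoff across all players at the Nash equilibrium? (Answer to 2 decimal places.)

200.93 dollars

The effective private return per unit is now 1.4 × 2.99 / 4 = 1.0465 > 1, so every player's dominant strategy flips to full contribution.
So the Nash equilibrium is full contribution by all 4; the group earns 1.4 × 2.99 × 48 = 200.93.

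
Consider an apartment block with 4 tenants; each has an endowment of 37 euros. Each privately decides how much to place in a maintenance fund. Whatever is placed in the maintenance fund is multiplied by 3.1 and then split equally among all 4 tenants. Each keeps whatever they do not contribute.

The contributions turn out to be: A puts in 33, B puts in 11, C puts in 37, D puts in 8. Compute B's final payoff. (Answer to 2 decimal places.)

94.98 euros

Total contributed: 33 + 11 + 37 + 8 = 89.
Each receives 3.1 × 89 / 4 = 68.98 from the maintenance fund.
B keeps 37 − 11 = 26, so B's payoff is 26 + 68.98 = 94.98.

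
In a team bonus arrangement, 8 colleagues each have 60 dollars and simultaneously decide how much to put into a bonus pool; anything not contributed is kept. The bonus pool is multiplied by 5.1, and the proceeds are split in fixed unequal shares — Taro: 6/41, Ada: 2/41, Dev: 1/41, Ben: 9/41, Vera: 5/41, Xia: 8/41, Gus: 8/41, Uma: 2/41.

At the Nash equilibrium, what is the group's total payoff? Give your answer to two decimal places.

726.00 dollars

A player with share s gets back 5.1·s per unit contributed, so full contribution is dominant for anyone with s > 1/5.1 = 0.1961 and zero contribution is dominant for anyone below.
Only Ben (9/41) clears that bar, contributing 60; the remaining 7 contribute 0. Total contributed: 60.
The bonus pool pays out 5.1 × 60 = 306.00 in total (split across the unequal shares, but the aggregate is all that matters for the group sum).
The 7 free-riders keep 60 each, adding 420. Group total = 420 + 306.00 = 726.00.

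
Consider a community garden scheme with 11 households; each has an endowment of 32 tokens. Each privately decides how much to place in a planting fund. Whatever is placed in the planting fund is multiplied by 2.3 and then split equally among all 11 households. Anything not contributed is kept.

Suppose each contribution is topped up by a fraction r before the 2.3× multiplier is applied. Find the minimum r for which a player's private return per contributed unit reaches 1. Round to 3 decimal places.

3.783

With matching at rate r, one contributed unit becomes (1 + r) in the planting fund and returns 2.3 × (1 + r) / 11 to the contributor.
Setting this equal to 1: 1 + r = 11/2.3 = 4.7826.
So the minimum matching rate is r = 4.7826 − 1 = 3.783.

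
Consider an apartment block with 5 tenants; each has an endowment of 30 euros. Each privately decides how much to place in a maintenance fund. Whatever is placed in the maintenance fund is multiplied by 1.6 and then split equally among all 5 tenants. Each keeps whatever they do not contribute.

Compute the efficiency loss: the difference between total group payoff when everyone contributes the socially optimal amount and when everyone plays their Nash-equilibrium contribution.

90.00 euros

Each contributed unit returns 1.6/5 = 0.3200 to its contributor — below 1 — so contributing 0 is dominant for every player. At the Nash equilibrium everyone keeps their 30, and the group total is 5 × 30 = 150.
Each contributed unit returns 1.600 to the group as a whole (0.3200 to each of 5 players), which exceeds 1, so the social optimum is full contribution: group total = 1.600 × 150 = 240.00.
Efficiency loss = 240.00 − 150 = 90.00.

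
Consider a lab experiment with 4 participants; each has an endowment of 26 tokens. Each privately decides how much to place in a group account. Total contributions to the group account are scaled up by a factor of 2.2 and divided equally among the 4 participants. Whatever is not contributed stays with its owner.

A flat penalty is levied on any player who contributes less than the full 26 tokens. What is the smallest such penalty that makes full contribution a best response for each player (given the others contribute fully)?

11.70 tokens

Given the others contribute fully, the best deviation is to contribute 0 (any partial contribution still incurs the fine and gives up units whose private return 0.5500 is below 1).
Deviating from 26 to 0 saves 26 tokens but forfeits the deviator's share of the drop in the group account: 2.2/4 × 26 = 14.30.
So the deviation gain is 26 − 14.30 = 11.70, and the fine must be at least 11.70 tokens to wipe it out.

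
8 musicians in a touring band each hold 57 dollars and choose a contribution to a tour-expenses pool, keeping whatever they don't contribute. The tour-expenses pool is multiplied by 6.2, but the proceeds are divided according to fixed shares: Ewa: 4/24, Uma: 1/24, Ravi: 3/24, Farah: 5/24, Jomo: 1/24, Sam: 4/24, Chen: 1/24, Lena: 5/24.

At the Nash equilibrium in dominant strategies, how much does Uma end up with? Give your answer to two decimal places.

115.90 dollars

For player j, contributing a unit is worthwhile iff 6.2 × (j's share) ≥ 1, i.e. iff j's share is at least 0.1613.
Ewa, Farah, Sam and Lena clear that bar, contributing 57 each; the remaining 4 contribute 0. Total contributed: 228.
Uma keeps 57 and receives 6.2 × 228 × 1/24 = 58.90 from the tour-expenses pool, for a payoff of 115.90.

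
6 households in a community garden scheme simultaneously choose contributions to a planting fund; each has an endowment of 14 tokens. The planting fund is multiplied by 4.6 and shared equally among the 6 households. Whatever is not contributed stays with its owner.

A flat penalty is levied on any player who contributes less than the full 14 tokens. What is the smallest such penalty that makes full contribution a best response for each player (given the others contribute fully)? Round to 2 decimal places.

Given the others contribute fully, the best deviation is to contribute 0 (any partial contribution still incurs the fine and gives up units whose private return 0.7667 is below 1).
Deviating from 14 to 0 saves 14 tokens but forfeits the deviator's share of the drop in the planting fund: 4.6/6 × 14 = 10.73.
So the deviation gain is 14 − 10.73 = 3.27, and the fine must be at least 3.27 tokens to wipe it out.

3.27 tokens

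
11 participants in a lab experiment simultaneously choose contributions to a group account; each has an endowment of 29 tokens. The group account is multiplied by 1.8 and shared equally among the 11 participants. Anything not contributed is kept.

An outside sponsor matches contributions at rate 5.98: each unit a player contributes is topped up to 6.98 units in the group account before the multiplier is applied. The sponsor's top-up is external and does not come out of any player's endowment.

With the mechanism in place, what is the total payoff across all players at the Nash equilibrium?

4007.92 tokens

With the mechanism, a contributed unit returns 1.8 × 6.98 / 11 = 1.1422 per unit of net cost to the contributor — now above 1 — so contributing fully is weakly dominant for every player.
At the Nash equilibrium everyone contributes 29. Group total payoff = 1.8 × 6.98 × 319 = 4007.92.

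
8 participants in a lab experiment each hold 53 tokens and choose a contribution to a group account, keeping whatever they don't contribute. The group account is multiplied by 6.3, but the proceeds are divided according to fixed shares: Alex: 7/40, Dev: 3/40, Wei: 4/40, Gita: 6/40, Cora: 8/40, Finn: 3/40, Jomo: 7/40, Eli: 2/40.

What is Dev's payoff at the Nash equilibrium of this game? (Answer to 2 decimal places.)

128.13 tokens

Player j's private return per contributed unit is 6.3 × (j's share). Contributing is weakly dominant for j when that share is at least 1/6.3 = 0.1587, and contributing 0 is dominant otherwise.
Alex, Cora and Jomo clear that bar, contributing 53 each; the remaining 5 contribute 0. Total contributed: 159.
Dev keeps 53 and receives 6.3 × 159 × 3/40 = 75.13 from the group account, for a payoff of 128.13.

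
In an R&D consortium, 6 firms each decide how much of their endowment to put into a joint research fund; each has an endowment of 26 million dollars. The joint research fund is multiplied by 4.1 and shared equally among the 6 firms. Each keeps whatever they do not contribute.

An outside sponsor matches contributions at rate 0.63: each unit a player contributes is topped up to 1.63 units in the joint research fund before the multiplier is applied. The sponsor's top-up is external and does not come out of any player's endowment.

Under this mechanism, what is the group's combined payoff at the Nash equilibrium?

Under the mechanism each unit contributed yields 4.1 × 1.63 / 6 = 1.1138 back to its contributor per unit of net cost, which exceeds 1, making full contribution the dominant choice for everyone.
So the Nash equilibrium is full contribution by all 6; the group earns 4.1 × 1.63 × 156 = 1042.55.

1042.55 million dollars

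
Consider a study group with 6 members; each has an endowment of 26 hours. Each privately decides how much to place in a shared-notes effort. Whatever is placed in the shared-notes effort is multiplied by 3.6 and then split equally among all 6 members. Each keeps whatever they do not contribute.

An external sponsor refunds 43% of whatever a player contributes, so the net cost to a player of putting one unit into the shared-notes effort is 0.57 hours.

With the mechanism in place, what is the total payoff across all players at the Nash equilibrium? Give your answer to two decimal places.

628.68 hours

Under the mechanism each unit contributed yields (3.6/6) / 0.57 = 1.0526 back to its contributor per unit of net cost, which exceeds 1, making full contribution the dominant choice for everyone.
At the Nash equilibrium everyone contributes 26. Group total payoff = 6 × (26 × 0.43 + 3.6 × 26) = 628.68.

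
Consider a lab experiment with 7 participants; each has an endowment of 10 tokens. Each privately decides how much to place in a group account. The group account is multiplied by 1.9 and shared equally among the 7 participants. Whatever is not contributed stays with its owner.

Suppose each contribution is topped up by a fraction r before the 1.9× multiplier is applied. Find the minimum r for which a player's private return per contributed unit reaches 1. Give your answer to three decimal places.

2.684

With matching at rate r, one contributed unit becomes (1 + r) in the group account and returns 1.9 × (1 + r) / 7 to the contributor.
Setting this equal to 1: 1 + r = 7/1.9 = 3.6842.
So the minimum matching rate is r = 3.6842 − 1 = 2.684.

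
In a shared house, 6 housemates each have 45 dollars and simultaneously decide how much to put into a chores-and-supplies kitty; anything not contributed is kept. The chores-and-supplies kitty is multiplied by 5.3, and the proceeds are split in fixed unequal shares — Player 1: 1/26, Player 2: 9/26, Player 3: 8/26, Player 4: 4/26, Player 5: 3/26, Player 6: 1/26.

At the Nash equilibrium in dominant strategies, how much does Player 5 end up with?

100.04 dollars

Each unit j contributes comes back to j as 5.3 × (j's share), so j prefers to contribute only if that share exceeds 1/5.3 = 0.1887; otherwise keeping the unit dominates.
The shares above 0.1887 belong to Player 2 and Player 3, contributing 45 each; the remaining 4 contribute 0. Total contributed: 90.
Player 5 keeps 45 and receives 5.3 × 90 × 3/26 = 55.04 from the chores-and-supplies kitty, for a payoff of 100.04.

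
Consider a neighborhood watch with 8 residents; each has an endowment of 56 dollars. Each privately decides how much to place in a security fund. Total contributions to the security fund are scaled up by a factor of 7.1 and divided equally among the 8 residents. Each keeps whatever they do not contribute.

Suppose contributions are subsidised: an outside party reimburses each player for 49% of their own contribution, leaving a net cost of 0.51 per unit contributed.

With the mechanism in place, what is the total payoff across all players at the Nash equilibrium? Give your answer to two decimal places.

With the mechanism, a contributed unit returns (7.1/8) / 0.51 = 1.7402 per unit of net cost to the contributor — now above 1 — so contributing fully is weakly dominant for every player.
At the Nash equilibrium everyone contributes 56. Group total payoff = 8 × (56 × 0.49 + 7.1 × 56) = 3400.32.

3400.32 dollars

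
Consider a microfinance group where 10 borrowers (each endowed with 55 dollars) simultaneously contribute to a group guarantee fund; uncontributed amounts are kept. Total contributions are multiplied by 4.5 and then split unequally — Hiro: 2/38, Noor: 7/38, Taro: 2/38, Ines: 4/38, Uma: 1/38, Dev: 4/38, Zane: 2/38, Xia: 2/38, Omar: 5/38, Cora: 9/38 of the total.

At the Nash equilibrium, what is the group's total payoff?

742.50 dollars

A player with share s gets back 4.5·s per unit contributed, so full contribution is dominant for anyone with s > 1/4.5 = 0.2222 and zero contribution is dominant for anyone below.
Only Cora (9/38) clears that bar, contributing 55; the remaining 9 contribute 0. Total contributed: 55.
The group guarantee fund pays out 4.5 × 55 = 247.50 in total (split across the unequal shares, but the aggregate is all that matters for the group sum).
The 9 free-riders keep 55 each, adding 495. Group total = 495 + 247.50 = 742.50.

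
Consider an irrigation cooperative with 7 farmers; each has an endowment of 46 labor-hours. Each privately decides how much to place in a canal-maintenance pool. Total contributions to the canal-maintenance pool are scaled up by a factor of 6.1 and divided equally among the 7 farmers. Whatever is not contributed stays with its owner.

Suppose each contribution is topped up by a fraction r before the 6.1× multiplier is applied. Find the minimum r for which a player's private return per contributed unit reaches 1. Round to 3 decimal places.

With matching at rate r, one contributed unit becomes (1 + r) in the canal-maintenance pool and returns 6.1 × (1 + r) / 7 to the contributor.
Setting this equal to 1: 1 + r = 7/6.1 = 1.1475.
So the minimum matching rate is r = 1.1475 − 1 = 0.148.

0.148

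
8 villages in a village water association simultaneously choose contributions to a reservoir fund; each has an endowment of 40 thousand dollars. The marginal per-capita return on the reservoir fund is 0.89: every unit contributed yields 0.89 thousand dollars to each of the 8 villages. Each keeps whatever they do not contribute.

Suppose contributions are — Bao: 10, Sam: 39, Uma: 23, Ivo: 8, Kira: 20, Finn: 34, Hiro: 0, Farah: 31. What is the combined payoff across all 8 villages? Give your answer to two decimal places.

1329.80 thousand dollars

Total contributed: 10 + 39 + 23 + 8 + 20 + 34 + 0 + 31 = 165; total kept: 8 × 40 − 165 = 155.
The reservoir fund pays out 0.89 × 8 × 165 = 1174.80 in aggregate.
Group total = 155 + 1174.80 = 1329.80.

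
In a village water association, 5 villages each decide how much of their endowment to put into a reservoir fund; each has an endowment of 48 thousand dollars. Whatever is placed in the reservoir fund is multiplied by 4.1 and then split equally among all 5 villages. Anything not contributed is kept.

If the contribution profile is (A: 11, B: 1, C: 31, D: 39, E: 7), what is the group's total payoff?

515.90 thousand dollars

Total contributed: 11 + 1 + 31 + 39 + 7 = 89; total kept: 5 × 48 − 89 = 151.
The reservoir fund pays out 4.1 × 89 = 364.90 in aggregate.
Group total = 151 + 364.90 = 515.90.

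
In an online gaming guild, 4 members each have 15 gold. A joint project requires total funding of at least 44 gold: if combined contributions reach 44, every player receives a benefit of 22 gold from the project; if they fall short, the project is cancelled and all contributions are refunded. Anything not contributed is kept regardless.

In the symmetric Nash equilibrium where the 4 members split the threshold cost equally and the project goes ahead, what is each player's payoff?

26 gold

Equal share of the threshold: 44/4 = 11.
At this profile no one gains by cutting their contribution: any cut drops the total below 44, the project is cancelled, contributions are refunded, and the deviator ends with 15, which is less than 15 − 11 + 22 = 26. Contributing more than 11 just wastes the excess. So contributing exactly 11 is a best response.
Each player's payoff: 15 − 11 + 22 = 26.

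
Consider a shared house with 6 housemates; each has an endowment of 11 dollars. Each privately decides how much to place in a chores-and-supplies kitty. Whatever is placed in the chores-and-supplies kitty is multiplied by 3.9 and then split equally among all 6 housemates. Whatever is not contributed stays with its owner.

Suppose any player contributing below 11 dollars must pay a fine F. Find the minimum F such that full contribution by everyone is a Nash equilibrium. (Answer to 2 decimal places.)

3.85 dollars

Given the others contribute fully, the best deviation is to contribute 0 (any partial contribution still incurs the fine and gives up units whose private return 0.6500 is below 1).
Deviating from 11 to 0 saves 11 dollars but forfeits the deviator's share of the drop in the chores-and-supplies kitty: 3.9/6 × 11 = 7.15.
So the deviation gain is 11 − 7.15 = 3.85, and the fine must be at least 3.85 dollars to wipe it out.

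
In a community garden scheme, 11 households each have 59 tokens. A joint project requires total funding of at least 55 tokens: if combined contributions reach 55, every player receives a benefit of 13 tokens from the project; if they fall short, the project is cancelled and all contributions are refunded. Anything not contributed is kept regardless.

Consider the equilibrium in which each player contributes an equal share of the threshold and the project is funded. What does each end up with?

Equal share of the threshold: 55/11 = 5.
At this profile no one gains by cutting their contribution: any cut drops the total below 55, the project is cancelled, contributions are refunded, and the deviator ends with 59, which is less than 59 − 5 + 13 = 67. Contributing more than 5 just wastes the excess. So contributing exactly 5 is a best response.
Each player's payoff: 59 − 5 + 13 = 67.

67 tokens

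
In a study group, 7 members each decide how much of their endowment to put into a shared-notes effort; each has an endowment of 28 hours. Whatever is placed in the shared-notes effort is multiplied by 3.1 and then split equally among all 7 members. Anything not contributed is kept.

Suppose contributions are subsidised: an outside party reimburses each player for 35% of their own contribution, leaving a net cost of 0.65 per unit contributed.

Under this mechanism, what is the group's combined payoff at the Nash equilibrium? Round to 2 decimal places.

The effective private return is (3.1/7) / 0.65 = 0.6813, which is still under 1, so the mechanism doesn't change anyone's dominant strategy: zero contribution.
Everyone keeps their endowment and the group total is 7 × 28 = 196.

196.00 hours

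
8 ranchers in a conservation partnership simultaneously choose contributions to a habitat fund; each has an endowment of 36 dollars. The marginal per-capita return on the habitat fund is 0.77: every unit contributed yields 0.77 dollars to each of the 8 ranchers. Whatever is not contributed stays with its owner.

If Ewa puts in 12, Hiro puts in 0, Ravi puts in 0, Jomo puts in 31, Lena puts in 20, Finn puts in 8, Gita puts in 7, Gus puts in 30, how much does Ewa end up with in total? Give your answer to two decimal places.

107.16 dollars

Total contributed: 12 + 0 + 0 + 31 + 20 + 8 + 7 + 30 = 108.
Each receives 0.77 × 108 = 83.16 from the habitat fund.
Ewa keeps 36 − 12 = 24, so Ewa's payoff is 24 + 83.16 = 107.16.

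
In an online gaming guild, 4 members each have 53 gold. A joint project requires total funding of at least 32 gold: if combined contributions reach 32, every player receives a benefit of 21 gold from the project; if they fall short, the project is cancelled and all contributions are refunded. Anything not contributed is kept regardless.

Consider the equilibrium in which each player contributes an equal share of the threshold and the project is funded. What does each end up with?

66 gold

Equal share of the threshold: 32/4 = 8.
At this profile no one gains by cutting their contribution: any cut drops the total below 32, the project is cancelled, contributions are refunded, and the deviator ends with 53, which is less than 53 − 8 + 21 = 66. Contributing more than 8 just wastes the excess. So contributing exactly 8 is a best response.
Each player's payoff: 53 − 8 + 21 = 66.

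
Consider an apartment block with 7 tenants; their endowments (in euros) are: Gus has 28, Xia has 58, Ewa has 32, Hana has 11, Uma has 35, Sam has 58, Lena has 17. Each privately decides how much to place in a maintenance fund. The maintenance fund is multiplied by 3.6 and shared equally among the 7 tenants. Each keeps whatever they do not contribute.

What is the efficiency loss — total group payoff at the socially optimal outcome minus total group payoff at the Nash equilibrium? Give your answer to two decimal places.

621.40 euros

The private return per contributed unit is 3.6/7 = 0.5143 < 1 for every player regardless of endowment, so the Nash equilibrium is zero contribution and the group total is Σ E_j = 28 + 58 + 32 + 11 + 35 + 58 + 17 = 239.
Each contributed unit returns 3.600 to the group, so the social optimum is full contribution by everyone: group total = 3.600 × 239 = 860.40.
Efficiency loss = (3.600 − 1) × 239 = 621.40.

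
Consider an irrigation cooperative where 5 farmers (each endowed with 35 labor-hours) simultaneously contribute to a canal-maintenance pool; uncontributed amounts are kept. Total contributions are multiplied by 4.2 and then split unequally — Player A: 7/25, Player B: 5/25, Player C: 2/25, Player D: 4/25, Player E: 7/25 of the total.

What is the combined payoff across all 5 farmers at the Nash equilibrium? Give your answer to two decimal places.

399.00 labor-hours

Each unit j contributes comes back to j as 4.2 × (j's share), so j prefers to contribute only if that share exceeds 1/4.2 = 0.2381; otherwise keeping the unit dominates.
Player A and Player E clear that bar, contributing 35 each; the remaining 3 contribute 0. Total contributed: 70.
The canal-maintenance pool pays out 4.2 × 70 = 294.00 in total (split across the unequal shares, but the aggregate is all that matters for the group sum).
The 3 free-riders keep 35 each, adding 105. Group total = 105 + 294.00 = 399.00.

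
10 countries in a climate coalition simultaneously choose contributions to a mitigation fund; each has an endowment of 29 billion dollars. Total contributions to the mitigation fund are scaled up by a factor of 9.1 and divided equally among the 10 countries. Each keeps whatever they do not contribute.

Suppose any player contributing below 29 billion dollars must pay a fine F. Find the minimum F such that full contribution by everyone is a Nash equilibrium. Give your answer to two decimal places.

Given the others contribute fully, the best deviation is to contribute 0 (any partial contribution still incurs the fine and gives up units whose private return 0.9100 is below 1).
Deviating from 29 to 0 saves 29 billion dollars but forfeits the deviator's share of the drop in the mitigation fund: 9.1/10 × 29 = 26.39.
So the deviation gain is 29 − 26.39 = 2.61, and the fine must be at least 2.61 billion dollars to wipe it out.

2.61 billion dollars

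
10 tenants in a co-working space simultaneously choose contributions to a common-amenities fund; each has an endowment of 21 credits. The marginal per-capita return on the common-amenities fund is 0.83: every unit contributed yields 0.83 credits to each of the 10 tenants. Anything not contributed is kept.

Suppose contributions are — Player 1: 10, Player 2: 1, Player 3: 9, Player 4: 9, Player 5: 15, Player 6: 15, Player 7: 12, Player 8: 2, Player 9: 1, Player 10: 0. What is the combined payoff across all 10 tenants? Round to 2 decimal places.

Total contributed: 10 + 1 + 9 + 9 + 15 + 15 + 12 + 2 + 1 + 0 = 74; total kept: 10 × 21 − 74 = 136.
The common-amenities fund pays out 0.83 × 10 × 74 = 614.20 in aggregate.
Group total = 136 + 614.20 = 750.20.

750.20 credits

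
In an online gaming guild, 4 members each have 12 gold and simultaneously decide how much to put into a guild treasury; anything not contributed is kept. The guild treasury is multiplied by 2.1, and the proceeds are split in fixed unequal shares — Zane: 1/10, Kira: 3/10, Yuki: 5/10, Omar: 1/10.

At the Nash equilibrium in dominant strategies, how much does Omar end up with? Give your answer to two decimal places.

For player j, contributing a unit is worthwhile iff 2.1 × (j's share) ≥ 1, i.e. iff j's share is at least 0.4762.
The only share above 0.4762 is Yuki's 5/10, contributing 12; the remaining 3 contribute 0. Total contributed: 12.
Omar keeps 12 and receives 2.1 × 12 × 1/10 = 2.52 from the guild treasury, for a payoff of 14.52.

14.52 gold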